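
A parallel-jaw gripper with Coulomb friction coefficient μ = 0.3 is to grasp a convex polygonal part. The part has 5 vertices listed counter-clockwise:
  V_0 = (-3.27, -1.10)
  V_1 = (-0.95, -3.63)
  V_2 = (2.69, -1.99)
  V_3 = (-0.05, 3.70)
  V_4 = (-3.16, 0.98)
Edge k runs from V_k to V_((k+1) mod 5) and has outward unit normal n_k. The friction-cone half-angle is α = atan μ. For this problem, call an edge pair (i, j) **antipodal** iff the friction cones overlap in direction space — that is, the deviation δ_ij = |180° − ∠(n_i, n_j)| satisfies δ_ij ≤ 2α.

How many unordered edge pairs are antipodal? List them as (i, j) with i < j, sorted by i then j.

count = 3; pairs: (0,2), (1,3), (2,4)

α = atan 0.3 = 16.70°;  2α = 33.40°
n_0 = (-0.7370, -0.6759)
n_1 = (+0.4108, -0.9117)
n_2 = (+0.9010, +0.4339)
n_3 = (-0.6583, +0.7527)
n_4 = (-0.9986, +0.0528)
  (0,1): δ = 108.27°  ·
  (0,2): δ = 16.81°  ✓
  (0,3): δ = 88.65°  ·
  (0,4): δ = 134.45°  ·
  (1,2): δ = 88.54°  ·
  (1,3): δ = 16.92°  ✓
  (1,4): δ = 62.72°  ·
  (2,3): δ = 74.54°  ·
  (2,4): δ = 28.74°  ✓
  (3,4): δ = 134.20°  ·
antipodal pairs: 3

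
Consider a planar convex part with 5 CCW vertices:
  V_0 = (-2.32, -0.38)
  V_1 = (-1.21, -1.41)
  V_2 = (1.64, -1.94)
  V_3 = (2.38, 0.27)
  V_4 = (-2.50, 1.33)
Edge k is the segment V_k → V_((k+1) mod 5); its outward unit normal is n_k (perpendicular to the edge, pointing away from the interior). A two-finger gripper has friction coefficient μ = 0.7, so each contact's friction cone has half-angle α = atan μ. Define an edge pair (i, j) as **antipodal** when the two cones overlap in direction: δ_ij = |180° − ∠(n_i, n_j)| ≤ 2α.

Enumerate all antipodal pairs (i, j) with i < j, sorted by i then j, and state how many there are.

count = 4; pairs: (0,2), (0,3), (1,3), (2,4)

α = atan 0.7 = 34.99°;  2α = 69.98°
n_0 = (-0.6802, -0.7330)
n_1 = (-0.1828, -0.9831)
n_2 = (+0.9483, -0.3175)
n_3 = (+0.2123, +0.9772)
n_4 = (-0.9945, -0.1047)
  (0,1): δ = 147.68°  ·
  (0,2): δ = 65.65°  ✓
  (0,3): δ = 30.60°  ✓
  (0,4): δ = 138.87°  ·
  (1,2): δ = 97.98°  ·
  (1,3): δ = 1.72°  ✓
  (1,4): δ = 106.54°  ·
  (2,3): δ = 83.74°  ·
  (2,4): δ = 24.52°  ✓
  (3,4): δ = 71.74°  ·
antipodal pairs: 4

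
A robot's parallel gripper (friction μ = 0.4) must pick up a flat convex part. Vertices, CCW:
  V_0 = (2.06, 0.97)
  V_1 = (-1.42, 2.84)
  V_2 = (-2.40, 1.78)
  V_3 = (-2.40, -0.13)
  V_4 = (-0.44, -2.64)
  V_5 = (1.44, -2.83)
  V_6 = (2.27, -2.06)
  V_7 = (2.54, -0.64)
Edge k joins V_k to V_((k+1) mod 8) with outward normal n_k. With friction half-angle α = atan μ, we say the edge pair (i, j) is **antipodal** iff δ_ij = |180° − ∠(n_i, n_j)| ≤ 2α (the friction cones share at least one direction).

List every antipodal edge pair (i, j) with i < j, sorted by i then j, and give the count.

count = 7; pairs: (0,3), (0,4), (1,5), (1,6), (2,6), (2,7), (3,7)

α = atan 0.4 = 21.80°;  2α = 43.60°
n_0 = (+0.4733, +0.8809)
n_1 = (-0.7343, +0.6789)
n_2 = (-1.0000, -0.0000)
n_3 = (-0.7882, -0.6155)
n_4 = (-0.1006, -0.9949)
n_5 = (+0.6801, -0.7331)
n_6 = (+0.9824, -0.1868)
n_7 = (+0.9583, +0.2857)
  (0,1): δ = 104.50°  ·
  (0,2): δ = 61.75°  ·
  (0,3): δ = 23.76°  ✓
  (0,4): δ = 22.48°  ✓
  (0,5): δ = 71.10°  ·
  (0,6): δ = 107.49°  ·
  (0,7): δ = 134.85°  ·
  (1,2): δ = 137.25°  ·
  (1,3): δ = 99.26°  ·
  (1,4): δ = 53.02°  ·
  (1,5): δ = 4.39°  ✓
  (1,6): δ = 31.99°  ✓
  (1,7): δ = 59.36°  ·
  (2,3): δ = 142.01°  ·
  (2,4): δ = 95.77°  ·
  (2,5): δ = 47.15°  ·
  (2,6): δ = 10.77°  ✓
  (2,7): δ = 16.60°  ✓
  (3,4): δ = 133.76°  ·
  (3,5): δ = 85.13°  ·
  (3,6): δ = 48.75°  ·
  (3,7): δ = 21.38°  ✓
  (4,5): δ = 131.38°  ·
  (4,6): δ = 94.99°  ·
  (4,7): δ = 67.63°  ·
  (5,6): δ = 143.62°  ·
  (5,7): δ = 116.25°  ·
  (6,7): δ = 152.63°  ·
antipodal pairs: 7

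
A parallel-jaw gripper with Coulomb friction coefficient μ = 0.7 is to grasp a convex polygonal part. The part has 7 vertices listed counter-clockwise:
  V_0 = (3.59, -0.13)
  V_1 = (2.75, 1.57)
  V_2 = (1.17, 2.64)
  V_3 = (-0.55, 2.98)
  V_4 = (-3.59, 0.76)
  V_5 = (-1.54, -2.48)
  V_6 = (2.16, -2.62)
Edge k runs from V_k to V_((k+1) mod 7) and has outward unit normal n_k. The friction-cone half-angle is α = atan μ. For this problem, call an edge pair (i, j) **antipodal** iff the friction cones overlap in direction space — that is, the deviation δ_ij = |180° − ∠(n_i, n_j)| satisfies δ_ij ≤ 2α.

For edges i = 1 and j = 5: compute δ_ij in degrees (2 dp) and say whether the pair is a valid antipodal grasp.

δ = 31.94°, valid

α = atan 0.7 = 34.99°;  2α = 69.98°
edge 1: e_1 = (-1.58, +1.07);  n_1 = (+0.5607, +0.8280)
edge 5: e_5 = (+3.70, -0.14);  n_5 = (-0.0378, -0.9993)
∠(n_1, n_5) = 148.06°
δ = |180° − 148.06°| = 31.94°
31.94° ≤ 2α = 69.98°  →  valid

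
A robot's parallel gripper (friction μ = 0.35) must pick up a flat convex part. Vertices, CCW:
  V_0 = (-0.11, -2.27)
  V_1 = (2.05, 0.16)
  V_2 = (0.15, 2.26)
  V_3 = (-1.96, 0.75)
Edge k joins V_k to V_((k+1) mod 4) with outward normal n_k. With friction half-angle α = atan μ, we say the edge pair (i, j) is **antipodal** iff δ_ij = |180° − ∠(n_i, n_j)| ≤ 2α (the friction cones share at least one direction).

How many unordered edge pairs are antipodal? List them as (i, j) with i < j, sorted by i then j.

α = atan 0.35 = 19.29°;  2α = 38.58°
n_0 = (+0.7474, -0.6644)
n_1 = (+0.7415, +0.6709)
n_2 = (-0.5820, +0.8132)
n_3 = (-0.8527, -0.5224)
  (0,1): δ = 96.23°  ·
  (0,2): δ = 12.78°  ✓
  (0,3): δ = 73.12°  ·
  (1,2): δ = 96.55°  ·
  (1,3): δ = 10.65°  ✓
  (2,3): δ = 94.10°  ·
antipodal pairs: 2

count = 2; pairs: (0,2), (1,3)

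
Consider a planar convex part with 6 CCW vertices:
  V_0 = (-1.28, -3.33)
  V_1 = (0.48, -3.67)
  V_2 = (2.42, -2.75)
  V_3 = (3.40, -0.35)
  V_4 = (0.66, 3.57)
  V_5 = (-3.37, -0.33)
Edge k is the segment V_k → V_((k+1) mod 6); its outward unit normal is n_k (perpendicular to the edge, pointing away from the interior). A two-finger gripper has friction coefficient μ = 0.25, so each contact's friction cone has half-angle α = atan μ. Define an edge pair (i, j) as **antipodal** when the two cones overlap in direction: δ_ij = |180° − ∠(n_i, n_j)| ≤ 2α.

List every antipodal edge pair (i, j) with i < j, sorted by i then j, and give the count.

count = 3; pairs: (1,4), (2,4), (3,5)

α = atan 0.25 = 14.04°;  2α = 28.07°
n_0 = (-0.1897, -0.9818)
n_1 = (+0.4285, -0.9035)
n_2 = (+0.9258, -0.3780)
n_3 = (+0.8196, +0.5729)
n_4 = (-0.6954, +0.7186)
n_5 = (-0.8205, -0.5716)
  (0,1): δ = 143.69°  ·
  (0,2): δ = 101.28°  ·
  (0,3): δ = 44.11°  ·
  (0,4): δ = 54.99°  ·
  (0,5): δ = 135.80°  ·
  (1,2): δ = 137.58°  ·
  (1,3): δ = 80.42°  ·
  (1,4): δ = 18.69°  ✓
  (1,5): δ = 99.49°  ·
  (2,3): δ = 122.84°  ·
  (2,4): δ = 23.73°  ✓
  (2,5): δ = 57.08°  ·
  (3,4): δ = 80.89°  ·
  (3,5): δ = 0.09°  ✓
  (4,5): δ = 99.20°  ·
antipodal pairs: 3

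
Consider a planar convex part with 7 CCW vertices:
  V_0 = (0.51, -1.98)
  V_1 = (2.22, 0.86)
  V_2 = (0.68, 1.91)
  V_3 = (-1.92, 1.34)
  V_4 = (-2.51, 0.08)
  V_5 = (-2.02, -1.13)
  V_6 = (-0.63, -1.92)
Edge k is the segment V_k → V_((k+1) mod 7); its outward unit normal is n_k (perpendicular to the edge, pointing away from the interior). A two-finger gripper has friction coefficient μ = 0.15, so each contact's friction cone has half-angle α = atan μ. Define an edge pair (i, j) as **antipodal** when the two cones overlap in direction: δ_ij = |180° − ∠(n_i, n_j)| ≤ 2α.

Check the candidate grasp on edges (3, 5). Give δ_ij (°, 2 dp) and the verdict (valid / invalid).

α = atan 0.15 = 8.53°;  2α = 17.06°
edge 3: e_3 = (-0.59, -1.26);  n_3 = (-0.9056, +0.4241)
edge 5: e_5 = (+1.39, -0.79);  n_5 = (-0.4941, -0.8694)
∠(n_3, n_5) = 85.48°
δ = |180° − 85.48°| = 94.52°
94.52° > 2α = 17.06°  →  invalid

δ = 94.52°, invalid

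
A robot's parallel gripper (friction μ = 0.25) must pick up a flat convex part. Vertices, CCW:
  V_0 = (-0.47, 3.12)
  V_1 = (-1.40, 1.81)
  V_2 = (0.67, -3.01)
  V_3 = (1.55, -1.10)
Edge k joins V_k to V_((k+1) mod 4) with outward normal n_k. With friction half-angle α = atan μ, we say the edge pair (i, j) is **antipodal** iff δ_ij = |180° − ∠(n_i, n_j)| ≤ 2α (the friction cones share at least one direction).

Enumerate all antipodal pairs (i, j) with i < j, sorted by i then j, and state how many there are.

α = atan 0.25 = 14.04°;  2α = 28.07°
n_0 = (-0.8154, +0.5789)
n_1 = (-0.9188, -0.3946)
n_2 = (+0.9082, -0.4185)
n_3 = (+0.9020, +0.4318)
  (0,1): δ = 121.39°  ·
  (0,2): δ = 10.63°  ✓
  (0,3): δ = 60.95°  ·
  (1,2): δ = 47.98°  ·
  (1,3): δ = 2.34°  ✓
  (2,3): δ = 129.68°  ·
antipodal pairs: 2

count = 2; pairs: (0,2), (1,3)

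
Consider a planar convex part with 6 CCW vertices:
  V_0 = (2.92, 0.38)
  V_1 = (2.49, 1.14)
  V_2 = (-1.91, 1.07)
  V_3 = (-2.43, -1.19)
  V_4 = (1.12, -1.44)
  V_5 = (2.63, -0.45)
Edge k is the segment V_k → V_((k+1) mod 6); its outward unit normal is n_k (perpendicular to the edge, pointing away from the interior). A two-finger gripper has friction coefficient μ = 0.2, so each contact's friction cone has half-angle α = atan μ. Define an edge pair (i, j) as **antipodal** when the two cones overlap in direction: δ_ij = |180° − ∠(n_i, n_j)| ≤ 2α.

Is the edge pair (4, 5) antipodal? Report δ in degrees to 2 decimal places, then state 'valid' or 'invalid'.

δ = 142.51°, invalid

α = atan 0.2 = 11.31°;  2α = 22.62°
edge 4: e_4 = (+1.51, +0.99);  n_4 = (+0.5483, -0.8363)
edge 5: e_5 = (+0.29, +0.83);  n_5 = (+0.9440, -0.3298)
∠(n_4, n_5) = 37.49°
δ = |180° − 37.49°| = 142.51°
142.51° > 2α = 22.62°  →  invalid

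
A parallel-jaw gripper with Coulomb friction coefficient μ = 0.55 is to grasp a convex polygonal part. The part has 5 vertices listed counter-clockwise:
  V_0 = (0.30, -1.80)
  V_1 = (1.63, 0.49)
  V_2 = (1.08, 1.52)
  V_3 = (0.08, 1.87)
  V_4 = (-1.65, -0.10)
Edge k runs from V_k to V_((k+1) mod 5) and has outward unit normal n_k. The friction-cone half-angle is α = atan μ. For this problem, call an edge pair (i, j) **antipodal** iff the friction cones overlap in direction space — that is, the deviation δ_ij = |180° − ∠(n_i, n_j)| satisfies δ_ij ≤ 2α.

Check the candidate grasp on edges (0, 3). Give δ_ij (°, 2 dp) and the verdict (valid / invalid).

δ = 11.14°, valid

α = atan 0.55 = 28.81°;  2α = 57.62°
edge 0: e_0 = (+1.33, +2.29);  n_0 = (+0.8647, -0.5022)
edge 3: e_3 = (-1.73, -1.97);  n_3 = (-0.7514, +0.6599)
∠(n_0, n_3) = 168.86°
δ = |180° − 168.86°| = 11.14°
11.14° ≤ 2α = 57.62°  →  valid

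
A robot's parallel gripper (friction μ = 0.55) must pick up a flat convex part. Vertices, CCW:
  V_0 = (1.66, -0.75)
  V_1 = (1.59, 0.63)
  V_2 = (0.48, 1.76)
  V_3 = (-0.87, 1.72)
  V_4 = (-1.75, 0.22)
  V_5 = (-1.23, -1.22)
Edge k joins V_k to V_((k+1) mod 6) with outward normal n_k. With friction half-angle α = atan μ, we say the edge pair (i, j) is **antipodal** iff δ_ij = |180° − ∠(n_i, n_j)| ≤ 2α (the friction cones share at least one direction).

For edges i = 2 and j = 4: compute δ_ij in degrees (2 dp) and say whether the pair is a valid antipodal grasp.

δ = 71.84°, invalid

α = atan 0.55 = 28.81°;  2α = 57.62°
edge 2: e_2 = (-1.35, -0.04);  n_2 = (-0.0296, +0.9996)
edge 4: e_4 = (+0.52, -1.44);  n_4 = (-0.9406, -0.3396)
∠(n_2, n_4) = 108.16°
δ = |180° − 108.16°| = 71.84°
71.84° > 2α = 57.62°  →  invalid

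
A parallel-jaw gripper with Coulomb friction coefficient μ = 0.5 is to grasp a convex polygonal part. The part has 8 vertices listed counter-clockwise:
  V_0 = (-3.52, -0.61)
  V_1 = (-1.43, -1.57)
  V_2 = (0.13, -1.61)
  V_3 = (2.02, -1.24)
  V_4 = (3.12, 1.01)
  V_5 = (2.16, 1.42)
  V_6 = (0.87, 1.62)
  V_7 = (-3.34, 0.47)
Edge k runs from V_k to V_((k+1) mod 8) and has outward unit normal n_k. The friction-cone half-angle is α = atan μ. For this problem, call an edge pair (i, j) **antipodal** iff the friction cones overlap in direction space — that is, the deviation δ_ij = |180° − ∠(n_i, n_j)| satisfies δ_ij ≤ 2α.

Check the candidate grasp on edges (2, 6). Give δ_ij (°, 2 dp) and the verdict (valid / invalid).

δ = 4.20°, valid

α = atan 0.5 = 26.57°;  2α = 53.13°
edge 2: e_2 = (+1.89, +0.37);  n_2 = (+0.1921, -0.9814)
edge 6: e_6 = (-4.21, -1.15);  n_6 = (-0.2635, +0.9647)
∠(n_2, n_6) = 175.80°
δ = |180° − 175.80°| = 4.20°
4.20° ≤ 2α = 53.13°  →  valid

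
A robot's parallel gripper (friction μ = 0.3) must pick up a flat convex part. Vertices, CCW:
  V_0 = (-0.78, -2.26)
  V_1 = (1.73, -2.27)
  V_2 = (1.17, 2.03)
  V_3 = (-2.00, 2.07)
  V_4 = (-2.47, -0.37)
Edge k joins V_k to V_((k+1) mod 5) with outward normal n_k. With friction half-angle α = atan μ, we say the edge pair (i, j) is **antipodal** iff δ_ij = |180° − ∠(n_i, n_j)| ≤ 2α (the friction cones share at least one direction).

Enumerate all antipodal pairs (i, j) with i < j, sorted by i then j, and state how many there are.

α = atan 0.3 = 16.70°;  2α = 33.40°
n_0 = (-0.0040, -1.0000)
n_1 = (+0.9916, +0.1291)
n_2 = (+0.0126, +0.9999)
n_3 = (-0.9819, +0.1891)
n_4 = (-0.7454, -0.6666)
  (0,1): δ = 82.35°  ·
  (0,2): δ = 0.49°  ✓
  (0,3): δ = 79.33°  ·
  (0,4): δ = 132.03°  ·
  (1,2): δ = 98.14°  ·
  (1,3): δ = 18.32°  ✓
  (1,4): δ = 34.38°  ·
  (2,3): δ = 100.18°  ·
  (2,4): δ = 47.47°  ·
  (3,4): δ = 127.29°  ·
antipodal pairs: 2

count = 2; pairs: (0,2), (1,3)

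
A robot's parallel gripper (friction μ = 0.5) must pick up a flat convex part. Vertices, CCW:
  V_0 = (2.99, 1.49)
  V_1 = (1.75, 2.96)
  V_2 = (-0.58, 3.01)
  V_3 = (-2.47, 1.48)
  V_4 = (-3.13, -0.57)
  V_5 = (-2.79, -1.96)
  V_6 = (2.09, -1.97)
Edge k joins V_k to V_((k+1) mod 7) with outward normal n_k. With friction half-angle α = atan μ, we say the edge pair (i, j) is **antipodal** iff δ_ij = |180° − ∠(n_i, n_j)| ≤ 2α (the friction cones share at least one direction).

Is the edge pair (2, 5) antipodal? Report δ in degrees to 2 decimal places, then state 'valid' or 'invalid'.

α = atan 0.5 = 26.57°;  2α = 53.13°
edge 2: e_2 = (-1.89, -1.53);  n_2 = (-0.6292, +0.7772)
edge 5: e_5 = (+4.88, -0.01);  n_5 = (-0.0020, -1.0000)
∠(n_2, n_5) = 140.89°
δ = |180° − 140.89°| = 39.11°
39.11° ≤ 2α = 53.13°  →  valid

δ = 39.11°, valid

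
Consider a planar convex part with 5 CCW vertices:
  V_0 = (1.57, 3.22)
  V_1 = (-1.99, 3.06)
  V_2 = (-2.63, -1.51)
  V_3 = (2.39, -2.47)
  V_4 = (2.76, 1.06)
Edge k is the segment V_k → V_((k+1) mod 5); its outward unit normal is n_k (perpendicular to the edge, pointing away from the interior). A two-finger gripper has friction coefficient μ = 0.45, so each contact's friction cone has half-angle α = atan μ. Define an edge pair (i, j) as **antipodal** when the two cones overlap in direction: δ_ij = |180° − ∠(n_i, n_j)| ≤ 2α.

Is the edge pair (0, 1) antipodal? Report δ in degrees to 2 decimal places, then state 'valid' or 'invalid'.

δ = 100.55°, invalid

α = atan 0.45 = 24.23°;  2α = 48.46°
edge 0: e_0 = (-3.56, -0.16);  n_0 = (-0.0449, +0.9990)
edge 1: e_1 = (-0.64, -4.57);  n_1 = (-0.9903, +0.1387)
∠(n_0, n_1) = 79.45°
δ = |180° − 79.45°| = 100.55°
100.55° > 2α = 48.46°  →  invalid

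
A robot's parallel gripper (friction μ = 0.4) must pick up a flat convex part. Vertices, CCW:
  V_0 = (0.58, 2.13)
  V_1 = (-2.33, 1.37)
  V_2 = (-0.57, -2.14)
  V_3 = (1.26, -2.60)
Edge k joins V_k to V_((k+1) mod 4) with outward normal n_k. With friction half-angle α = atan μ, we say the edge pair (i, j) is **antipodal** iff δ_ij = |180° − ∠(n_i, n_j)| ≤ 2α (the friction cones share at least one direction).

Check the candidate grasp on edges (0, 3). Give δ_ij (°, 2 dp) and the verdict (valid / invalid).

α = atan 0.4 = 21.80°;  2α = 43.60°
edge 0: e_0 = (-2.91, -0.76);  n_0 = (-0.2527, +0.9675)
edge 3: e_3 = (-0.68, +4.73);  n_3 = (+0.9898, +0.1423)
∠(n_0, n_3) = 96.46°
δ = |180° − 96.46°| = 83.54°
83.54° > 2α = 43.60°  →  invalid

δ = 83.54°, invalid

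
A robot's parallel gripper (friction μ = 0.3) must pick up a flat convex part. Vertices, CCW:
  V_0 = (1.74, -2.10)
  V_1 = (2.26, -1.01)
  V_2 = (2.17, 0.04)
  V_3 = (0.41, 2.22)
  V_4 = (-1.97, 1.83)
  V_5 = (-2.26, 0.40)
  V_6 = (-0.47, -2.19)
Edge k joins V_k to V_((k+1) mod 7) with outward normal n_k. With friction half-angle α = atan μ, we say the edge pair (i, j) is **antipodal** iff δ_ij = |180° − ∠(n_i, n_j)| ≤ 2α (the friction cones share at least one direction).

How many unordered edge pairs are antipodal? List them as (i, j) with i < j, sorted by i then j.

count = 5; pairs: (0,4), (1,4), (1,5), (2,5), (3,6)

α = atan 0.3 = 16.70°;  2α = 33.40°
n_0 = (+0.9026, -0.4306)
n_1 = (+0.9963, +0.0854)
n_2 = (+0.7781, +0.6282)
n_3 = (-0.1617, +0.9868)
n_4 = (-0.9800, +0.1988)
n_5 = (-0.8226, -0.5685)
n_6 = (+0.0407, -0.9992)
  (0,1): δ = 149.60°  ·
  (0,2): δ = 115.58°  ·
  (0,3): δ = 55.19°  ·
  (0,4): δ = 14.04°  ✓
  (0,5): δ = 60.15°  ·
  (0,6): δ = 117.84°  ·
  (1,2): δ = 145.98°  ·
  (1,3): δ = 85.59°  ·
  (1,4): δ = 16.36°  ✓
  (1,5): δ = 29.75°  ✓
  (1,6): δ = 87.43°  ·
  (2,3): δ = 119.61°  ·
  (2,4): δ = 50.38°  ·
  (2,5): δ = 4.27°  ✓
  (2,6): δ = 53.42°  ·
  (3,4): δ = 110.77°  ·
  (3,5): δ = 64.66°  ·
  (3,6): δ = 6.97°  ✓
  (4,5): δ = 133.89°  ·
  (4,6): δ = 76.20°  ·
  (5,6): δ = 122.32°  ·
antipodal pairs: 5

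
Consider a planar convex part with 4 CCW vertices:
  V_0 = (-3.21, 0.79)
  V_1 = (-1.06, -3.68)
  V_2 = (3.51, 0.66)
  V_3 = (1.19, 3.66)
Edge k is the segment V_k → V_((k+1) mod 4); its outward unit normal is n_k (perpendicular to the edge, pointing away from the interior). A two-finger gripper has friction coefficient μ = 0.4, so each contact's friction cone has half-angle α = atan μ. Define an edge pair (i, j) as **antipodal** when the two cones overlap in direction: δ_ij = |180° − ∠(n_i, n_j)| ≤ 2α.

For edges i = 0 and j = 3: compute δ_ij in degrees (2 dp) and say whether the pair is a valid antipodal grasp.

δ = 97.43°, invalid

α = atan 0.4 = 21.80°;  2α = 43.60°
edge 0: e_0 = (+2.15, -4.47);  n_0 = (-0.9012, -0.4335)
edge 3: e_3 = (-4.40, -2.87);  n_3 = (-0.5463, +0.8376)
∠(n_0, n_3) = 82.57°
δ = |180° − 82.57°| = 97.43°
97.43° > 2α = 43.60°  →  invalid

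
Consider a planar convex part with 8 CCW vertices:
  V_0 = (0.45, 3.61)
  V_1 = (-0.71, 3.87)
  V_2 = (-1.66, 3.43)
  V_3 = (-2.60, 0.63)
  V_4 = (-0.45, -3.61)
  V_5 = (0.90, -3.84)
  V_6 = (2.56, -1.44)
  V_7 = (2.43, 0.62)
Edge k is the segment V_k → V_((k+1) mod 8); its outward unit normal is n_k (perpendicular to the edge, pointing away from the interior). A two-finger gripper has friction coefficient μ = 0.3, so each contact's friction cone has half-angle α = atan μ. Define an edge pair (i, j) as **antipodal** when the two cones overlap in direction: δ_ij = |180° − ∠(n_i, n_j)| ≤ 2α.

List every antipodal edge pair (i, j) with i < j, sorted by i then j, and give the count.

α = atan 0.3 = 16.70°;  2α = 33.40°
n_0 = (+0.2187, +0.9758)
n_1 = (-0.4203, +0.9074)
n_2 = (-0.9480, +0.3183)
n_3 = (-0.8919, -0.4523)
n_4 = (-0.1680, -0.9858)
n_5 = (+0.8224, -0.5689)
n_6 = (+0.9980, +0.0630)
n_7 = (+0.8338, +0.5521)
  (0,1): δ = 142.52°  ·
  (0,2): δ = 95.92°  ·
  (0,3): δ = 50.48°  ·
  (0,4): δ = 2.96°  ✓
  (0,5): δ = 67.96°  ·
  (0,6): δ = 106.24°  ·
  (0,7): δ = 136.15°  ·
  (1,2): δ = 133.41°  ·
  (1,3): δ = 87.96°  ·
  (1,4): δ = 34.52°  ·
  (1,5): δ = 30.48°  ✓
  (1,6): δ = 68.76°  ·
  (1,7): δ = 98.66°  ·
  (2,3): δ = 134.55°  ·
  (2,4): δ = 81.11°  ·
  (2,5): δ = 16.11°  ✓
  (2,6): δ = 22.17°  ✓
  (2,7): δ = 52.07°  ·
  (3,4): δ = 126.56°  ·
  (3,5): δ = 61.56°  ·
  (3,6): δ = 23.28°  ✓
  (3,7): δ = 6.62°  ✓
  (4,5): δ = 115.00°  ·
  (4,6): δ = 76.72°  ·
  (4,7): δ = 46.82°  ·
  (5,6): δ = 141.72°  ·
  (5,7): δ = 111.82°  ·
  (6,7): δ = 150.10°  ·
antipodal pairs: 6

count = 6; pairs: (0,4), (1,5), (2,5), (2,6), (3,6), (3,7)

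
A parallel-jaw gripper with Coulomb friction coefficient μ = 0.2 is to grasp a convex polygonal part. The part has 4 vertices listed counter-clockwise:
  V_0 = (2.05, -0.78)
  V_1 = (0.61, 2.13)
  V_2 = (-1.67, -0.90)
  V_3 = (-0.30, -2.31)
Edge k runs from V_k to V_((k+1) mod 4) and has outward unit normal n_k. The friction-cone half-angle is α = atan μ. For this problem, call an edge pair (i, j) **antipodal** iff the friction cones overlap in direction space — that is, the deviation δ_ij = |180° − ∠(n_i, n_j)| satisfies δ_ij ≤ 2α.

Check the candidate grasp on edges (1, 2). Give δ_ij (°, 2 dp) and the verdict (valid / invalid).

δ = 98.86°, invalid

α = atan 0.2 = 11.31°;  2α = 22.62°
edge 1: e_1 = (-2.28, -3.03);  n_1 = (-0.7990, +0.6013)
edge 2: e_2 = (+1.37, -1.41);  n_2 = (-0.7172, -0.6969)
∠(n_1, n_2) = 81.14°
δ = |180° − 81.14°| = 98.86°
98.86° > 2α = 22.62°  →  invalid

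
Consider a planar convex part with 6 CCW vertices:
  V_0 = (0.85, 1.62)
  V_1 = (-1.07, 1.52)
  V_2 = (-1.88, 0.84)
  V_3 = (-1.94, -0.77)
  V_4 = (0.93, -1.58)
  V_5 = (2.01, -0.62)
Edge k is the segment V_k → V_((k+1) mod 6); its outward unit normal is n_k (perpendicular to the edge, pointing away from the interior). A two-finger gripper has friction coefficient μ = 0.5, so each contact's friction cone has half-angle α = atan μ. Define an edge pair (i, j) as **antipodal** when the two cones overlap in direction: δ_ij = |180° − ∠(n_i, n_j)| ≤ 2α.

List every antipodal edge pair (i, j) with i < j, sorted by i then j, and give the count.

count = 6; pairs: (0,3), (0,4), (1,4), (2,4), (2,5), (3,5)

α = atan 0.5 = 26.57°;  2α = 53.13°
n_0 = (-0.0520, +0.9986)
n_1 = (-0.6430, +0.7659)
n_2 = (-0.9993, +0.0372)
n_3 = (-0.2716, -0.9624)
n_4 = (+0.6644, -0.7474)
n_5 = (+0.8880, +0.4599)
  (0,1): δ = 142.97°  ·
  (0,2): δ = 95.12°  ·
  (0,3): δ = 18.74°  ✓
  (0,4): δ = 38.65°  ✓
  (0,5): δ = 114.40°  ·
  (1,2): δ = 132.15°  ·
  (1,3): δ = 55.77°  ·
  (1,4): δ = 1.62°  ✓
  (1,5): δ = 77.36°  ·
  (2,3): δ = 103.63°  ·
  (2,4): δ = 46.23°  ✓
  (2,5): δ = 29.51°  ✓
  (3,4): δ = 122.61°  ·
  (3,5): δ = 46.86°  ✓
  (4,5): δ = 104.26°  ·
antipodal pairs: 6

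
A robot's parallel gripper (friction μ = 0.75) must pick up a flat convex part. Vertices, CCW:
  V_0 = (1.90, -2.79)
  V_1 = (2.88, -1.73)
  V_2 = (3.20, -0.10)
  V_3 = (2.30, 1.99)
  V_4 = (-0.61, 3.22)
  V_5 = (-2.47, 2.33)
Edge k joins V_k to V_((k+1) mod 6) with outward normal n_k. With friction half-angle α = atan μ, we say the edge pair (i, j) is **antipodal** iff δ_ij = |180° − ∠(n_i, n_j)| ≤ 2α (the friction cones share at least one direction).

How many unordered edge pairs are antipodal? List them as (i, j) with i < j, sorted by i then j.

α = atan 0.75 = 36.87°;  2α = 73.74°
n_0 = (+0.7343, -0.6789)
n_1 = (+0.9813, -0.1926)
n_2 = (+0.9185, +0.3955)
n_3 = (+0.3893, +0.9211)
n_4 = (-0.4316, +0.9021)
n_5 = (-0.7606, -0.6492)
  (0,1): δ = 148.35°  ·
  (0,2): δ = 113.95°  ·
  (0,3): δ = 70.16°  ✓
  (0,4): δ = 21.67°  ✓
  (0,5): δ = 83.24°  ·
  (1,2): δ = 145.60°  ·
  (1,3): δ = 101.81°  ·
  (1,4): δ = 53.32°  ✓
  (1,5): δ = 51.59°  ✓
  (2,3): δ = 136.21°  ·
  (2,4): δ = 87.73°  ·
  (2,5): δ = 17.18°  ✓
  (3,4): δ = 131.52°  ·
  (3,5): δ = 26.61°  ✓
  (4,5): δ = 75.09°  ·
antipodal pairs: 6

count = 6; pairs: (0,3), (0,4), (1,4), (1,5), (2,5), (3,5)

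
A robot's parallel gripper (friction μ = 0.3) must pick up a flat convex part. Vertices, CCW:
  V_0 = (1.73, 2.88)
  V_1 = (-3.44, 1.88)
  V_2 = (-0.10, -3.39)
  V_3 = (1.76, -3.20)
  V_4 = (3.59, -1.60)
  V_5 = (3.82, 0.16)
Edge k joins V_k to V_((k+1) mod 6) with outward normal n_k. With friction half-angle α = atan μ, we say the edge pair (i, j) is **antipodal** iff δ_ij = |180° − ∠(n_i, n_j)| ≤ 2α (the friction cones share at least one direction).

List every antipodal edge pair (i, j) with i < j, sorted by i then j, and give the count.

count = 3; pairs: (0,2), (0,3), (1,5)

α = atan 0.3 = 16.70°;  2α = 33.40°
n_0 = (-0.1899, +0.9818)
n_1 = (-0.8446, -0.5353)
n_2 = (+0.1016, -0.9948)
n_3 = (+0.6582, -0.7528)
n_4 = (+0.9916, -0.1296)
n_5 = (+0.7929, +0.6093)
  (0,1): δ = 68.58°  ·
  (0,2): δ = 5.11°  ✓
  (0,3): δ = 30.22°  ✓
  (0,4): δ = 71.61°  ·
  (0,5): δ = 116.59°  ·
  (1,2): δ = 116.53°  ·
  (1,3): δ = 81.20°  ·
  (1,4): δ = 39.81°  ·
  (1,5): δ = 5.17°  ✓
  (2,3): δ = 144.67°  ·
  (2,4): δ = 103.28°  ·
  (2,5): δ = 58.29°  ·
  (3,4): δ = 138.61°  ·
  (3,5): δ = 93.63°  ·
  (4,5): δ = 135.02°  ·
antipodal pairs: 3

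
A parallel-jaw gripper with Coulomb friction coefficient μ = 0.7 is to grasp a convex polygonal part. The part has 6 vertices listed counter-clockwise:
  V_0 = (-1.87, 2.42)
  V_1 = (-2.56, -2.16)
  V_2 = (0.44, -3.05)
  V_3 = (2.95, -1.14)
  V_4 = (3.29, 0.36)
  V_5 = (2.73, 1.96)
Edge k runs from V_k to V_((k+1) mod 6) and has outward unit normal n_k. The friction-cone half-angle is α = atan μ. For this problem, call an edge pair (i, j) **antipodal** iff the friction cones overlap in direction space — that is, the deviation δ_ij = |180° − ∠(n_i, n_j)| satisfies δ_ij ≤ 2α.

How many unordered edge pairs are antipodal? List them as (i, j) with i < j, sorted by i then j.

α = atan 0.7 = 34.99°;  2α = 69.98°
n_0 = (-0.9888, +0.1490)
n_1 = (-0.2844, -0.9587)
n_2 = (+0.6056, -0.7958)
n_3 = (+0.9753, -0.2211)
n_4 = (+0.9439, +0.3304)
n_5 = (+0.0995, +0.9950)
  (0,1): δ = 97.96°  ·
  (0,2): δ = 44.16°  ✓
  (0,3): δ = 4.20°  ✓
  (0,4): δ = 27.86°  ✓
  (0,5): δ = 92.86°  ·
  (1,2): δ = 126.21°  ·
  (1,3): δ = 86.25°  ·
  (1,4): δ = 54.19°  ✓
  (1,5): δ = 10.81°  ✓
  (2,3): δ = 140.04°  ·
  (2,4): δ = 107.98°  ·
  (2,5): δ = 42.98°  ✓
  (3,4): δ = 147.94°  ·
  (3,5): δ = 82.94°  ·
  (4,5): δ = 115.00°  ·
antipodal pairs: 6

count = 6; pairs: (0,2), (0,3), (0,4), (1,4), (1,5), (2,5)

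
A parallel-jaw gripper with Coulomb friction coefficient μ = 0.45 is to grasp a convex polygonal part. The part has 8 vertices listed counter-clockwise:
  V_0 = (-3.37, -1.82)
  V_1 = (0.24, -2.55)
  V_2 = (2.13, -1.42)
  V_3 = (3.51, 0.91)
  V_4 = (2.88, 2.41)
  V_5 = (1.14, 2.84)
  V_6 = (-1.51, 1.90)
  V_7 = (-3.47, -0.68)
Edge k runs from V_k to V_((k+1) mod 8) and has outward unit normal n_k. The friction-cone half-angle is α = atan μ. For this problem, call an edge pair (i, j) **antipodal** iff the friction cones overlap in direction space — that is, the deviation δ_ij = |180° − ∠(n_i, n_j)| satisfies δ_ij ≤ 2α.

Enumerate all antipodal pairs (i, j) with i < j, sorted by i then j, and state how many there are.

count = 9; pairs: (0,4), (0,5), (1,4), (1,5), (1,6), (2,5), (2,6), (2,7), (3,7)

α = atan 0.45 = 24.23°;  2α = 48.46°
n_0 = (-0.1982, -0.9802)
n_1 = (+0.5132, -0.8583)
n_2 = (+0.8604, -0.5096)
n_3 = (+0.9220, +0.3872)
n_4 = (+0.2399, +0.9708)
n_5 = (-0.3343, +0.9425)
n_6 = (-0.7963, +0.6049)
n_7 = (-0.9962, -0.0874)
  (0,1): δ = 137.69°  ·
  (0,2): δ = 109.21°  ·
  (0,3): δ = 55.79°  ·
  (0,4): δ = 2.45°  ✓
  (0,5): δ = 30.96°  ✓
  (0,6): δ = 64.21°  ·
  (0,7): δ = 106.45°  ·
  (1,2): δ = 151.51°  ·
  (1,3): δ = 98.09°  ·
  (1,4): δ = 44.76°  ✓
  (1,5): δ = 11.34°  ✓
  (1,6): δ = 21.90°  ✓
  (1,7): δ = 64.14°  ·
  (2,3): δ = 126.58°  ·
  (2,4): δ = 73.24°  ·
  (2,5): δ = 39.83°  ✓
  (2,6): δ = 6.59°  ✓
  (2,7): δ = 35.65°  ✓
  (3,4): δ = 126.66°  ·
  (3,5): δ = 93.25°  ·
  (3,6): δ = 60.01°  ·
  (3,7): δ = 17.77°  ✓
  (4,5): δ = 146.59°  ·
  (4,6): δ = 113.34°  ·
  (4,7): δ = 71.11°  ·
  (5,6): δ = 146.75°  ·
  (5,7): δ = 104.52°  ·
  (6,7): δ = 137.76°  ·
antipodal pairs: 9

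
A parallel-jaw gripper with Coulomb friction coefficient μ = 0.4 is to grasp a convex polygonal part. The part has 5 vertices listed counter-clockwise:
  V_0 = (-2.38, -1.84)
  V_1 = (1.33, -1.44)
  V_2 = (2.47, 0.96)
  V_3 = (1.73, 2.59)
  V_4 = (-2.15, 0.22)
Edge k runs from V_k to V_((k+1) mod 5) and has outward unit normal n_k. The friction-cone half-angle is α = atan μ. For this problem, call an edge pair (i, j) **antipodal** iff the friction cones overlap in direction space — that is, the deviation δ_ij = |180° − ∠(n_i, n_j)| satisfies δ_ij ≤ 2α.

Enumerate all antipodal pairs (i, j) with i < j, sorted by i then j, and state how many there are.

α = atan 0.4 = 21.80°;  2α = 43.60°
n_0 = (+0.1072, -0.9942)
n_1 = (+0.9033, -0.4291)
n_2 = (+0.9106, +0.4134)
n_3 = (-0.5213, +0.8534)
n_4 = (-0.9938, +0.1110)
  (0,1): δ = 121.56°  ·
  (0,2): δ = 71.74°  ·
  (0,3): δ = 25.26°  ✓
  (0,4): δ = 77.48°  ·
  (1,2): δ = 130.17°  ·
  (1,3): δ = 33.17°  ✓
  (1,4): δ = 19.04°  ✓
  (2,3): δ = 83.00°  ·
  (2,4): δ = 30.79°  ✓
  (3,4): δ = 127.79°  ·
antipodal pairs: 4

count = 4; pairs: (0,3), (1,3), (1,4), (2,4)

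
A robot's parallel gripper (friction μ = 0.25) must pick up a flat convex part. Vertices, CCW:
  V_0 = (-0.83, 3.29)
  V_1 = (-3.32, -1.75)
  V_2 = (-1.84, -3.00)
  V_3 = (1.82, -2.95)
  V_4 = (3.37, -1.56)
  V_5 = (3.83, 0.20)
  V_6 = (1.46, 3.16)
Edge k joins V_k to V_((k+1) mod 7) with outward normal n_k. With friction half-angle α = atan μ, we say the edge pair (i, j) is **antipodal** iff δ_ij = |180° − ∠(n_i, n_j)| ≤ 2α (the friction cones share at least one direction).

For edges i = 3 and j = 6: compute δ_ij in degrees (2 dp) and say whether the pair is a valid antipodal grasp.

δ = 45.13°, invalid

α = atan 0.25 = 14.04°;  2α = 28.07°
edge 3: e_3 = (+1.55, +1.39);  n_3 = (+0.6676, -0.7445)
edge 6: e_6 = (-2.29, +0.13);  n_6 = (+0.0567, +0.9984)
∠(n_3, n_6) = 134.87°
δ = |180° − 134.87°| = 45.13°
45.13° > 2α = 28.07°  →  invalid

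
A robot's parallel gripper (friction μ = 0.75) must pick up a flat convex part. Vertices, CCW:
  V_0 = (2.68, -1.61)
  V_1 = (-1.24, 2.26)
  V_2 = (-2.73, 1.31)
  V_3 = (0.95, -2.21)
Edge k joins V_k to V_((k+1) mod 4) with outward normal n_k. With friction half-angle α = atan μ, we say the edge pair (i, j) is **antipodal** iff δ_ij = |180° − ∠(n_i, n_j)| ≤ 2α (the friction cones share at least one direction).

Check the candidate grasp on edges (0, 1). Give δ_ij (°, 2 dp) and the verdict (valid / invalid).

α = atan 0.75 = 36.87°;  2α = 73.74°
edge 0: e_0 = (-3.92, +3.87);  n_0 = (+0.7026, +0.7116)
edge 1: e_1 = (-1.49, -0.95);  n_1 = (-0.5376, +0.8432)
∠(n_0, n_1) = 77.15°
δ = |180° − 77.15°| = 102.85°
102.85° > 2α = 73.74°  →  invalid

δ = 102.85°, invalid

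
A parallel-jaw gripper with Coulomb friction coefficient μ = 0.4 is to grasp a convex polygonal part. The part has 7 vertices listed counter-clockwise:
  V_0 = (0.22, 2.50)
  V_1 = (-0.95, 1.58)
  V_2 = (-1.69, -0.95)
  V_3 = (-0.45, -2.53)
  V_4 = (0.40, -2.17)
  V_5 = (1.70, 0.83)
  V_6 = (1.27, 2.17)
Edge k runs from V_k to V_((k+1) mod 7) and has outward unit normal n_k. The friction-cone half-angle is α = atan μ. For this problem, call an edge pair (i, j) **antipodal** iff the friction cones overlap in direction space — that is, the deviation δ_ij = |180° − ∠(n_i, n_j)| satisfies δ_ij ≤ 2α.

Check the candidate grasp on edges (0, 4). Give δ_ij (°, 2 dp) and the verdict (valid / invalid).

α = atan 0.4 = 21.80°;  2α = 43.60°
edge 0: e_0 = (-1.17, -0.92);  n_0 = (-0.6181, +0.7861)
edge 4: e_4 = (+1.30, +3.00);  n_4 = (+0.9176, -0.3976)
∠(n_0, n_4) = 151.61°
δ = |180° − 151.61°| = 28.39°
28.39° ≤ 2α = 43.60°  →  valid

δ = 28.39°, valid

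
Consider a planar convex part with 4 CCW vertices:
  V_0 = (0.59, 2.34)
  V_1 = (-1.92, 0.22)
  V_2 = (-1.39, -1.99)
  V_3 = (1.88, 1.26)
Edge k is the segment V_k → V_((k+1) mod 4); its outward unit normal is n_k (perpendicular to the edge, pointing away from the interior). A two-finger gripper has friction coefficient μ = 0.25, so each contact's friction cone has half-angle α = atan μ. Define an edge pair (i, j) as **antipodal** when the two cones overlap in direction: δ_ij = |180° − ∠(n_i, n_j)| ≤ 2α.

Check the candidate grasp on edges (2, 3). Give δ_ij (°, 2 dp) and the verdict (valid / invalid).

α = atan 0.25 = 14.04°;  2α = 28.07°
edge 2: e_2 = (+3.27, +3.25);  n_2 = (+0.7049, -0.7093)
edge 3: e_3 = (-1.29, +1.08);  n_3 = (+0.6419, +0.7668)
∠(n_2, n_3) = 95.24°
δ = |180° − 95.24°| = 84.76°
84.76° > 2α = 28.07°  →  invalid

δ = 84.76°, invalid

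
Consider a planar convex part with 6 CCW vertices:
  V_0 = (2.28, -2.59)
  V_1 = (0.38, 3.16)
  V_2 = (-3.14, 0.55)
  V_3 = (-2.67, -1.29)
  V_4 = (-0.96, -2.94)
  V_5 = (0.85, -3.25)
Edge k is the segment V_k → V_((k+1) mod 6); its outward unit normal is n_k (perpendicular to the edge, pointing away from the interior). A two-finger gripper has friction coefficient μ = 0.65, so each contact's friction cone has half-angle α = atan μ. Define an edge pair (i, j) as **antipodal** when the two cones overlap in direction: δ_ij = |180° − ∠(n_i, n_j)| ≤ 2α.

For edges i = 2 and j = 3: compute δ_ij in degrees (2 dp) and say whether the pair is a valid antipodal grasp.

δ = 148.31°, invalid

α = atan 0.65 = 33.02°;  2α = 66.05°
edge 2: e_2 = (+0.47, -1.84);  n_2 = (-0.9689, -0.2475)
edge 3: e_3 = (+1.71, -1.65);  n_3 = (-0.6944, -0.7196)
∠(n_2, n_3) = 31.69°
δ = |180° − 31.69°| = 148.31°
148.31° > 2α = 66.05°  →  invalid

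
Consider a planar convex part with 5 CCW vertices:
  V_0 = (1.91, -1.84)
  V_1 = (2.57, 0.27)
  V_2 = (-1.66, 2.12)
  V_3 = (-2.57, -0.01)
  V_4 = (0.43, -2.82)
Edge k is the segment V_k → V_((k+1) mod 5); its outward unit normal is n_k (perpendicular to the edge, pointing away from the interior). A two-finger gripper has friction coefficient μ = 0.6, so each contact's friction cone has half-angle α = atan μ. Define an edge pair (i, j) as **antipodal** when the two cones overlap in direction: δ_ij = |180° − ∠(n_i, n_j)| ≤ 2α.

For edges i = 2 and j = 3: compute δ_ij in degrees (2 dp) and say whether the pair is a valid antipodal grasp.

δ = 109.99°, invalid

α = atan 0.6 = 30.96°;  2α = 61.93°
edge 2: e_2 = (-0.91, -2.13);  n_2 = (-0.9196, +0.3929)
edge 3: e_3 = (+3.00, -2.81);  n_3 = (-0.6836, -0.7298)
∠(n_2, n_3) = 70.01°
δ = |180° − 70.01°| = 109.99°
109.99° > 2α = 61.93°  →  invalid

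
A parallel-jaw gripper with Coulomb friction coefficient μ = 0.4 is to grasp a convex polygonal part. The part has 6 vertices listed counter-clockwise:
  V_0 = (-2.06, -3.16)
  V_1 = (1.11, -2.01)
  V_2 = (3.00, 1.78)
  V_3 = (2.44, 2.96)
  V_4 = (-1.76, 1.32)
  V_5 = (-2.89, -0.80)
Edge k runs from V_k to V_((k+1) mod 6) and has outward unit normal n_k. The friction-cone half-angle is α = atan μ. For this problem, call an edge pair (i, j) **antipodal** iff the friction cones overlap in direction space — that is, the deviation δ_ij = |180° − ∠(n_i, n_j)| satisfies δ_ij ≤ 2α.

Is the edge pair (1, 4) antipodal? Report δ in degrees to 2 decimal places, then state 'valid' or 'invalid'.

δ = 1.55°, valid

α = atan 0.4 = 21.80°;  2α = 43.60°
edge 1: e_1 = (+1.89, +3.79);  n_1 = (+0.8949, -0.4463)
edge 4: e_4 = (-1.13, -2.12);  n_4 = (-0.8825, +0.4704)
∠(n_1, n_4) = 178.45°
δ = |180° − 178.45°| = 1.55°
1.55° ≤ 2α = 43.60°  →  valid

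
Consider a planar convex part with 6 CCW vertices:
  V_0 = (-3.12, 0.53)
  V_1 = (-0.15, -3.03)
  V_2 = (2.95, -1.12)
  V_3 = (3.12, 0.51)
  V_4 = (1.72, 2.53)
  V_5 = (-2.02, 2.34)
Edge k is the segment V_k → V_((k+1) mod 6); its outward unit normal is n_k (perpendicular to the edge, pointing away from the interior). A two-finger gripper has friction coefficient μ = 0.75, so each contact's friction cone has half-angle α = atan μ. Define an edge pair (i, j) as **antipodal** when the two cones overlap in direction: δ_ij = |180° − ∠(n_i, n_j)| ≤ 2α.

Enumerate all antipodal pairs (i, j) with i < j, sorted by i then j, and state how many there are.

count = 7; pairs: (0,2), (0,3), (0,4), (1,4), (1,5), (2,5), (3,5)

α = atan 0.75 = 36.87°;  2α = 73.74°
n_0 = (-0.7679, -0.6406)
n_1 = (+0.5246, -0.8514)
n_2 = (+0.9946, -0.1037)
n_3 = (+0.8219, +0.5696)
n_4 = (-0.0507, +0.9987)
n_5 = (-0.8546, +0.5193)
  (0,1): δ = 98.20°  ·
  (0,2): δ = 45.79°  ✓
  (0,3): δ = 5.11°  ✓
  (0,4): δ = 53.07°  ✓
  (0,5): δ = 108.87°  ·
  (1,2): δ = 127.59°  ·
  (1,3): δ = 86.91°  ·
  (1,4): δ = 28.73°  ✓
  (1,5): δ = 27.07°  ✓
  (2,3): δ = 139.32°  ·
  (2,4): δ = 81.14°  ·
  (2,5): δ = 25.33°  ✓
  (3,4): δ = 121.82°  ·
  (3,5): δ = 66.01°  ✓
  (4,5): δ = 124.20°  ·
antipodal pairs: 7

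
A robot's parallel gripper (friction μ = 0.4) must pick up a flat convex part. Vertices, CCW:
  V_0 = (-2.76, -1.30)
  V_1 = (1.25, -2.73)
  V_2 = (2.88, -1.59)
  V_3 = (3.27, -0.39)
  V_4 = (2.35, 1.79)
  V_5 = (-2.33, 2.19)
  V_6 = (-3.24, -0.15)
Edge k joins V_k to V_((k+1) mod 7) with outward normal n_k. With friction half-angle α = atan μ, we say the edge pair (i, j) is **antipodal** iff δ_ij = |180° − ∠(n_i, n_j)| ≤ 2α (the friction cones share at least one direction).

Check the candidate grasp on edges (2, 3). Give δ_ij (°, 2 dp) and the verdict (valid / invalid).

δ = 139.12°, invalid

α = atan 0.4 = 21.80°;  2α = 43.60°
edge 2: e_2 = (+0.39, +1.20);  n_2 = (+0.9510, -0.3091)
edge 3: e_3 = (-0.92, +2.18);  n_3 = (+0.9213, +0.3888)
∠(n_2, n_3) = 40.88°
δ = |180° − 40.88°| = 139.12°
139.12° > 2α = 43.60°  →  invalid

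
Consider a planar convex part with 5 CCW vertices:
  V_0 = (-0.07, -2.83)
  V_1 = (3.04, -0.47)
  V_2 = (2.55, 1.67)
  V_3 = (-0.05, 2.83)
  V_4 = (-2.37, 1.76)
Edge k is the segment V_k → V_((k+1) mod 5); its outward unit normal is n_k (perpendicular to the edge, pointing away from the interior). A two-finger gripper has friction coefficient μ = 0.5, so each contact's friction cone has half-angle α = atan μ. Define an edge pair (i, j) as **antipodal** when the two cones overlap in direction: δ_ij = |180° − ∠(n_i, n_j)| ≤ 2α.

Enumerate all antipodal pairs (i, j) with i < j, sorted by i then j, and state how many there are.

count = 3; pairs: (0,3), (1,4), (2,4)

α = atan 0.5 = 26.57°;  2α = 53.13°
n_0 = (+0.6045, -0.7966)
n_1 = (+0.9748, +0.2232)
n_2 = (+0.4074, +0.9132)
n_3 = (-0.4188, +0.9081)
n_4 = (-0.8940, -0.4480)
  (0,1): δ = 114.30°  ·
  (0,2): δ = 61.24°  ·
  (0,3): δ = 12.43°  ✓
  (0,4): δ = 79.42°  ·
  (1,2): δ = 126.94°  ·
  (1,3): δ = 78.14°  ·
  (1,4): δ = 13.72°  ✓
  (2,3): δ = 131.20°  ·
  (2,4): δ = 39.34°  ✓
  (3,4): δ = 88.14°  ·
antipodal pairs: 3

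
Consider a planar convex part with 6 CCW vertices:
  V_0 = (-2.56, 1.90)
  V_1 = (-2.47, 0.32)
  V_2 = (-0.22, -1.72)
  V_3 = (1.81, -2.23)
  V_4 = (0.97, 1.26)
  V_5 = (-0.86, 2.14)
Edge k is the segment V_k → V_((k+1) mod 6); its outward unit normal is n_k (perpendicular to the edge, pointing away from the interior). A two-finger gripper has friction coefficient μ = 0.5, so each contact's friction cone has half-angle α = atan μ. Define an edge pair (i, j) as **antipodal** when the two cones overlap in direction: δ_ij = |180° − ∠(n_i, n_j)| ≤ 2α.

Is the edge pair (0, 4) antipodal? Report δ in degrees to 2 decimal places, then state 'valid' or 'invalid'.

δ = 61.06°, invalid

α = atan 0.5 = 26.57°;  2α = 53.13°
edge 0: e_0 = (+0.09, -1.58);  n_0 = (-0.9984, -0.0569)
edge 4: e_4 = (-1.83, +0.88);  n_4 = (+0.4334, +0.9012)
∠(n_0, n_4) = 118.94°
δ = |180° − 118.94°| = 61.06°
61.06° > 2α = 53.13°  →  invalid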